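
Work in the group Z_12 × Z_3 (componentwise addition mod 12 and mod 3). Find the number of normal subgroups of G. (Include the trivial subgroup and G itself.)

18

G is abelian, so every subgroup is normal.
G has 18 subgroups in total, hence 18 normal subgroups.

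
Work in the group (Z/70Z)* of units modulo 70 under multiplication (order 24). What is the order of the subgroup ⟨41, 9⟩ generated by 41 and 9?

|⟨41⟩| = 2 and |⟨9⟩| = 6, so |H| is a multiple of lcm(2, 6) = 6 and divides |G| = 24.
Closing under the operation: H = {1, 9, 11, 19, 29, 31, 39, 41, 51, 59, 61, 69}, so |H| = 12.

12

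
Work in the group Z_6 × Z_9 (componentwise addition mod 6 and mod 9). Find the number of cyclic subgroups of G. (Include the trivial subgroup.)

Group the elements of G by the cyclic subgroup they generate; each cyclic subgroup of order d accounts for φ(d) elements.
Cyclic subgroups by order — order 1: 1; order 2: 1; order 3: 4; order 6: 4; order 9: 3; order 18: 3.
Total: 16.

16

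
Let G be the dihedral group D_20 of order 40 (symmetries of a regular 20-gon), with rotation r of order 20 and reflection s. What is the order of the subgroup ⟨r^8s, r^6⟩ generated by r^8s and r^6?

|⟨r^8s⟩| = 2 and |⟨r^6⟩| = 10, so |H| is a multiple of lcm(2, 10) = 10 and divides |G| = 40.
Closing under the operation: H = {e, r^2, r^4, r^6, r^8, r^10, r^12, r^14, r^16, r^18, s, r^2s, r^4s, r^6s, r^8s, r^10s, r^12s, r^14s, r^16s, r^18s}, so |H| = 20.

20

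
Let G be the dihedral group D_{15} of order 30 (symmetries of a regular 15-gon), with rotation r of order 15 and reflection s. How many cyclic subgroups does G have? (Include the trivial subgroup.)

19

A cyclic subgroup of order d is generated by each of its φ(d) elements of order d, so the cyclic subgroups of order d number (#elements of order d)/φ(d).
Cyclic subgroups by order — order 1: 1; order 2: 15; order 3: 1; order 5: 1; order 15: 1.
Total: 19.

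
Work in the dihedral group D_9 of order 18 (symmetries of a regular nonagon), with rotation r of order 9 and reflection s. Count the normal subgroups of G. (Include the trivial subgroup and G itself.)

G has 16 subgroups. Checking conjugation-invariance by order — order 1: 1/1 normal; order 2: 0/9 normal; order 3: 1/1 normal; order 6: 0/3 normal; order 9: 1/1 normal; order 18: 1/1 normal.
Total normal subgroups: 4.

4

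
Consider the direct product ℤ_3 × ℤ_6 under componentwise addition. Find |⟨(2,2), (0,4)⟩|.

9

|⟨(2,2)⟩| = 3 and |⟨(0,4)⟩| = 3, so |H| is a multiple of lcm(3, 3) = 3 and divides |G| = 18.
Closing under the operation: H = {(0,0), (0,2), (0,4), (1,0), (1,2), (1,4), (2,0), (2,2), (2,4)}, so |H| = 9.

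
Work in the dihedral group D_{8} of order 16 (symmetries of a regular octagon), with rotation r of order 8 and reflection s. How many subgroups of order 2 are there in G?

9

|G| = 16 and 2 | 16, so subgroups of order 2 are possible by Lagrange.
The subgroups of order 2 are: {e, r^2s}; {e, r^3s}; {e, r^4}; {e, r^4s}; … (9 in all).
So G has 9 subgroups of order 2.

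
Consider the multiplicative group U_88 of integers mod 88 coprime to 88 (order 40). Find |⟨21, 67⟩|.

4

|⟨21⟩| = 2 and |⟨67⟩| = 2, so |H| is a multiple of lcm(2, 2) = 2 and divides |G| = 40.
Closing under the operation: H = {1, 21, 67, 87}, so |H| = 4.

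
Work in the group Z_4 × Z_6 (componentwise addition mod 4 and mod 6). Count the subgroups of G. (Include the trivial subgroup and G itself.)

16

|G| = 24, so by Lagrange every subgroup order divides 24. Divisors: 1, 2, 3, 4, 6, 8, 12, 24.
Subgroups by order — order 1: 1; order 2: 3; order 3: 1; order 4: 3; order 6: 3; order 8: 1; order 12: 3; order 24: 1.
Total: 1 + 3 + 1 + 3 + 3 + 1 + 3 + 1 = 16.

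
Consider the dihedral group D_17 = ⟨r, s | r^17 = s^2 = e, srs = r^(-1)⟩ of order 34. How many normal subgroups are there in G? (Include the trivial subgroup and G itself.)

G has 20 subgroups. Checking conjugation-invariance by order — order 1: 1/1 normal; order 2: 0/17 normal; order 17: 1/1 normal; order 34: 1/1 normal.
Total normal subgroups: 3.

3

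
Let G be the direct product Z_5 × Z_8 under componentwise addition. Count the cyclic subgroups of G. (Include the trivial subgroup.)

8

Each element a generates a cyclic subgroup ⟨a⟩; distinct elements may generate the same one (a cyclic group of order d has φ(d) generators).
Cyclic subgroups by order — order 1: 1; order 2: 1; order 4: 1; order 5: 1; order 8: 1; order 10: 1; order 20: 1; order 40: 1.
Total: 8.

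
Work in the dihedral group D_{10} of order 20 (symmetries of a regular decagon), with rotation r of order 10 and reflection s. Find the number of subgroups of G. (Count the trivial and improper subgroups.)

22

|G| = 20, so by Lagrange every subgroup order divides 20. Divisors: 1, 2, 4, 5, 10, 20.
Subgroups by order — order 1: 1; order 2: 11; order 4: 5; order 5: 1; order 10: 3; order 20: 1.
Total: 1 + 11 + 5 + 1 + 3 + 1 = 22.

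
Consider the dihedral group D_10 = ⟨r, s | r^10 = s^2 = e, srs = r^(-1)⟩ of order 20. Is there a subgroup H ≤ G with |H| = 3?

3 does not divide |G| = 20, so by Lagrange no subgroup of order 3 exists.

No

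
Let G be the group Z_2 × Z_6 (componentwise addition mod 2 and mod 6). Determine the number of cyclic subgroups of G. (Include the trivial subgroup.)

Each element a generates a cyclic subgroup ⟨a⟩; distinct elements may generate the same one (a cyclic group of order d has φ(d) generators).
Cyclic subgroups by order — order 1: 1; order 2: 3; order 3: 1; order 6: 3.
Total: 8.

8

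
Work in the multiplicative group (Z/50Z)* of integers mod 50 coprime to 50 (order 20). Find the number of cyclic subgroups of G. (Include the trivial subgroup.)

6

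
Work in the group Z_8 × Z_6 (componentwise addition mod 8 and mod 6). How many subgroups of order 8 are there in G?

|G| = 48 and 8 | 48, so subgroups of order 8 are possible by Lagrange.
The subgroups of order 8 are: {(0,0), (0,3), (2,0), (2,3), (4,0), (4,3), (6,0), (6,3)}; {(0,0), (1,0), (2,0), (3,0), (4,0), (5,0), (6,0), (7,0)}; {(0,0), (1,3), (2,0), (3,3), (4,0), (5,3), (6,0), (7,3)}.
So G has 3 subgroups of order 8.

3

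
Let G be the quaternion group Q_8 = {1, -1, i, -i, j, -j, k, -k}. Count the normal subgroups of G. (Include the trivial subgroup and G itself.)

6

G has 6 subgroups. Checking conjugation-invariance by order — order 1: 1/1 normal; order 2: 1/1 normal; order 4: 3/3 normal; order 8: 1/1 normal.
Total normal subgroups: 6.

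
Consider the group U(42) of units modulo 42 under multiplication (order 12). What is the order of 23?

6

Compute successive powers of 23 mod 42: 23, 25, 29, 37, 11, 1; 23^6 ≡ 1 (mod 42).
So |⟨23⟩| = 6.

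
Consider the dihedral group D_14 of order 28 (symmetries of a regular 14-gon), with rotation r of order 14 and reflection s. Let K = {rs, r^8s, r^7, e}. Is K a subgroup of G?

|K| = 4 divides |G| = 28, consistent with Lagrange.
K contains the identity, every element's inverse is in K, and K is closed under ·: it is a subgroup.

Yes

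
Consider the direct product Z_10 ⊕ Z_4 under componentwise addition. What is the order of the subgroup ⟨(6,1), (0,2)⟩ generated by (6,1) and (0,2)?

|⟨(6,1)⟩| = 20 and |⟨(0,2)⟩| = 2, so |H| is a multiple of lcm(20, 2) = 20 and divides |G| = 40.
Closing under the operation: H = {(0,0), (0,1), (0,2), (0,3), (2,0), (2,1), (2,2), (2,3), (4,0), (4,1), (4,2), (4,3), (6,0), (6,1), (6,2), (6,3), (8,0), (8,1), (8,2), (8,3)}, so |H| = 20.

20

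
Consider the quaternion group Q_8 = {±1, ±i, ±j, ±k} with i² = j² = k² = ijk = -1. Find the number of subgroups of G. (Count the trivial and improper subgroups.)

|G| = 8, so by Lagrange every subgroup order divides 8. Divisors: 1, 2, 4, 8.
Subgroups by order — order 1: 1; order 2: 1; order 4: 3; order 8: 1.
Total: 1 + 1 + 3 + 1 = 6.

6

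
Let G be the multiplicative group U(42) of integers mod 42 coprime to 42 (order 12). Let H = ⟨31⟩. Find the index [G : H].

2

|⟨31⟩| = 6 and |G| = 12.
By Lagrange, [G : H] = |G|/|H| = 12/6 = 2.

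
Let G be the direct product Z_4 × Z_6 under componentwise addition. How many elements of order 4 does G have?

4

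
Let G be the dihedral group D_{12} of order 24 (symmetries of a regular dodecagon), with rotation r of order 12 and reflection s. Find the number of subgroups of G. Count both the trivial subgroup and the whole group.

34

|G| = 24, so by Lagrange every subgroup order divides 24. Divisors: 1, 2, 3, 4, 6, 8, 12, 24.
Subgroups by order — order 1: 1; order 2: 13; order 3: 1; order 4: 7; order 6: 5; order 8: 3; order 12: 3; order 24: 1.
Total: 1 + 13 + 1 + 7 + 5 + 3 + 3 + 1 = 34.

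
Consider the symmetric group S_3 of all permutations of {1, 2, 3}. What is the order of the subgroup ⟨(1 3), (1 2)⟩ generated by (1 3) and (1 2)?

|⟨(1 3)⟩| = 2 and |⟨(1 2)⟩| = 2, so |H| is a multiple of lcm(2, 2) = 2 and divides |G| = 6.
Closing {(1 3), (1 2)} under the group operation gives all of G, so |H| = 6.

6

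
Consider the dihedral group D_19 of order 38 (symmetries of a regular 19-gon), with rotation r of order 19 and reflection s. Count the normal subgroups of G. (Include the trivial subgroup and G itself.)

G has 22 subgroups. Checking conjugation-invariance by order — order 1: 1/1 normal; order 2: 0/19 normal; order 19: 1/1 normal; order 38: 1/1 normal.
Total normal subgroups: 3.

3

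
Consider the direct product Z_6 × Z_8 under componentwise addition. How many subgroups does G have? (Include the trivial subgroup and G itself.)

22

|G| = 48, so by Lagrange every subgroup order divides 48. Divisors: 1, 2, 3, 4, 6, 8, 12, 16, 24, 48.
Subgroups by order — order 1: 1; order 2: 3; order 3: 1; order 4: 3; order 6: 3; order 8: 3; order 12: 3; order 16: 1; order 24: 3; order 48: 1.
Total: 1 + 3 + 1 + 3 + 3 + 3 + 3 + 1 + 3 + 1 = 22.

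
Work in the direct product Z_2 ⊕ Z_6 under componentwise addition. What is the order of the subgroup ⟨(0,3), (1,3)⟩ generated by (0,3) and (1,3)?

|⟨(0,3)⟩| = 2 and |⟨(1,3)⟩| = 2, so |H| is a multiple of lcm(2, 2) = 2 and divides |G| = 12.
Closing under the operation: H = {(0,0), (0,3), (1,0), (1,3)}, so |H| = 4.

4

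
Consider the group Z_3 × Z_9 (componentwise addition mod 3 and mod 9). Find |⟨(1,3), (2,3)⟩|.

9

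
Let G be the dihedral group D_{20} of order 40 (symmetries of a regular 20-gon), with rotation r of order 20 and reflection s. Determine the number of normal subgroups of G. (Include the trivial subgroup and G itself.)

G has 48 subgroups. Checking conjugation-invariance by order — order 1: 1/1 normal; order 2: 1/21 normal; order 4: 1/11 normal; order 5: 1/1 normal; order 8: 0/5 normal; order 10: 1/5 normal; order 20: 3/3 normal; order 40: 1/1 normal.
Total normal subgroups: 9.

9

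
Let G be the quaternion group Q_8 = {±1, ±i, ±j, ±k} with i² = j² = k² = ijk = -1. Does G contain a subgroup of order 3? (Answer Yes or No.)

No

3 does not divide |G| = 8, so by Lagrange no subgroup of order 3 exists.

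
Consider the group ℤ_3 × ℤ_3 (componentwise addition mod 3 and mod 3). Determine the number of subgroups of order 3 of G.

|G| = 9 and 3 | 9, so subgroups of order 3 are possible by Lagrange.
The subgroups of order 3 are: {(0,0), (0,1), (0,2)}; {(0,0), (1,0), (2,0)}; {(0,0), (1,1), (2,2)}; {(0,0), (1,2), (2,1)}.
So G has 4 subgroups of order 3.

4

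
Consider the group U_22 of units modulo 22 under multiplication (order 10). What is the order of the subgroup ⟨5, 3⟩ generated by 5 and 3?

5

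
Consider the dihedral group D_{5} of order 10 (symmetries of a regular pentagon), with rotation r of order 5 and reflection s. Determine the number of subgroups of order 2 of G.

|G| = 10 and 2 | 10, so subgroups of order 2 are possible by Lagrange.
The subgroups of order 2 are: {e, r^2s}; {e, r^3s}; {e, r^4s}; {e, rs}; … (5 in all).
So G has 5 subgroups of order 2.

5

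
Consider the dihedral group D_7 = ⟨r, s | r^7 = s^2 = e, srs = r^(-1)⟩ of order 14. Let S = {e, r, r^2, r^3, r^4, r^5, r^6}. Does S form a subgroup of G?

Yes

|S| = 7 divides |G| = 14, consistent with Lagrange.
S contains the identity, every element's inverse is in S, and S is closed under ·: it is a subgroup.
In fact S = ⟨r^4⟩.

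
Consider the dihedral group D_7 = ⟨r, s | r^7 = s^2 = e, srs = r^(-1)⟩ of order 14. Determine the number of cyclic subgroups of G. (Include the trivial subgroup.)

Group the elements of G by the cyclic subgroup they generate; each cyclic subgroup of order d accounts for φ(d) elements.
Cyclic subgroups by order — order 1: 1; order 2: 7; order 7: 1.
Total: 9.

9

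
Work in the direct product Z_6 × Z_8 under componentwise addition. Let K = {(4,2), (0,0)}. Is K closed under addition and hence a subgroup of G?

No

(4,2) ∈ K but its inverse (2,6) ∉ K, so K is not a subgroup.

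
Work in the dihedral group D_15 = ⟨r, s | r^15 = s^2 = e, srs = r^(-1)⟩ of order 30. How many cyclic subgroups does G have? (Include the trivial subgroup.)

A cyclic subgroup of order d is generated by each of its φ(d) elements of order d, so the cyclic subgroups of order d number (#elements of order d)/φ(d).
Cyclic subgroups by order — order 1: 1; order 2: 15; order 3: 1; order 5: 1; order 15: 1.
Total: 19.

19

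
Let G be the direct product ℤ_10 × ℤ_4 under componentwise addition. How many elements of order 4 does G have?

4

An element (a,b) has order lcm(ord(a), ord(b)); count pairs with lcm equal to 4.
Enumerating gives 4 such elements.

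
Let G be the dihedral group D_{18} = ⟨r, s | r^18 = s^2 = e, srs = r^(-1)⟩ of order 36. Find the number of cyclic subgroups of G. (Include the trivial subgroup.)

24

Each element a generates a cyclic subgroup ⟨a⟩; distinct elements may generate the same one (a cyclic group of order d has φ(d) generators).
Cyclic subgroups by order — order 1: 1; order 2: 19; order 3: 1; order 6: 1; order 9: 1; order 18: 1.
Total: 24.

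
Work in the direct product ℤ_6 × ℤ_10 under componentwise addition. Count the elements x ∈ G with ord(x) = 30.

An element (a,b) has order lcm(ord(a), ord(b)); count pairs with lcm equal to 30.
Enumerating gives 24 such elements.

24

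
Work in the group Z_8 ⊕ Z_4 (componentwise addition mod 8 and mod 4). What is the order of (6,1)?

4

The order of (6,1) in Z_8 × Z_4 is lcm(ord(6) in Z_8, ord(1) in Z_4).
ord(6) = 4 and ord(1) = 4, so |⟨(6,1)⟩| = lcm(4, 4) = 4.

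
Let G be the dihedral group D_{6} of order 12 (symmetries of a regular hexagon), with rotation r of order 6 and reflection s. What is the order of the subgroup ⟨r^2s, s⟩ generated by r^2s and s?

|⟨r^2s⟩| = 2 and |⟨s⟩| = 2, so |H| is a multiple of lcm(2, 2) = 2 and divides |G| = 12.
Closing under the operation: H = {e, r^2, r^4, s, r^2s, r^4s}, so |H| = 6.

6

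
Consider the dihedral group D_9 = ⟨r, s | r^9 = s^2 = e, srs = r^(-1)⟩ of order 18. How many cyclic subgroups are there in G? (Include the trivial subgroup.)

12

Each element a generates a cyclic subgroup ⟨a⟩; distinct elements may generate the same one (a cyclic group of order d has φ(d) generators).
Cyclic subgroups by order — order 1: 1; order 2: 9; order 3: 1; order 9: 1.
Total: 12.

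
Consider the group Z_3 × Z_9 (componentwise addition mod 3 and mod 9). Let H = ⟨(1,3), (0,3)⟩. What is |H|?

|⟨(1,3)⟩| = 3 and |⟨(0,3)⟩| = 3, so |H| is a multiple of lcm(3, 3) = 3 and divides |G| = 27.
Closing under the operation: H = {(0,0), (0,3), (0,6), (1,0), (1,3), (1,6), (2,0), (2,3), (2,6)}, so |H| = 9.

9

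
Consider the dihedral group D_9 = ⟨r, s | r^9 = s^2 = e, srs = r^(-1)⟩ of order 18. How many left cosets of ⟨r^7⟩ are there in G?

|⟨r^7⟩| = 9 and |G| = 18.
By Lagrange, [G : H] = |G|/|H| = 18/9 = 2.

2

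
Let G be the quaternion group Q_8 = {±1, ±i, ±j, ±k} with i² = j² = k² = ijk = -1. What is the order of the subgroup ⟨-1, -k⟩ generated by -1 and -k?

4

|⟨-1⟩| = 2 and |⟨-k⟩| = 4, so |H| is a multiple of lcm(2, 4) = 4 and divides |G| = 8.
Closing under the operation: H = {1, -1, k, -k}, so |H| = 4.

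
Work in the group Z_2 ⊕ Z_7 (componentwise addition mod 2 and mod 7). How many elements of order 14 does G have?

An element (a,b) has order lcm(ord(a), ord(b)); count pairs with lcm equal to 14.
Enumerating gives 6 such elements.

6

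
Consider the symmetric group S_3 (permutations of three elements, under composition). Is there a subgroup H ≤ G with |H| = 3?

3 | 6. A subgroup of order 3 is {e, (1 2 3), (1 3 2)}.

Yes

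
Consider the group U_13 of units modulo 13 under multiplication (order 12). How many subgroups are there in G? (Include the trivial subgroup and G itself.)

6

|G| = 12, so by Lagrange every subgroup order divides 12. Divisors: 1, 2, 3, 4, 6, 12.
Subgroups by order — order 1: 1; order 2: 1; order 3: 1; order 4: 1; order 6: 1; order 12: 1.
Total: 1 + 1 + 1 + 1 + 1 + 1 = 6.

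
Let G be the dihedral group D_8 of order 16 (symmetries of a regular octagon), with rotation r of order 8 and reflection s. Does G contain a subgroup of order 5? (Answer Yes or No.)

5 does not divide |G| = 16, so by Lagrange no subgroup of order 5 exists.

No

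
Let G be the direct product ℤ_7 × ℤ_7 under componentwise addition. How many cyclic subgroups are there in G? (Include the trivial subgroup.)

A cyclic subgroup of order d is generated by each of its φ(d) elements of order d, so the cyclic subgroups of order d number (#elements of order d)/φ(d).
Cyclic subgroups by order — order 1: 1; order 7: 8.
Total: 9.

9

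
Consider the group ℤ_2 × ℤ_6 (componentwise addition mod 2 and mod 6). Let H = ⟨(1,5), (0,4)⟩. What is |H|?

|⟨(1,5)⟩| = 6 and |⟨(0,4)⟩| = 3, so |H| is a multiple of lcm(6, 3) = 6 and divides |G| = 12.
Closing under the operation: H = {(0,0), (0,2), (0,4), (1,1), (1,3), (1,5)}, so |H| = 6.

6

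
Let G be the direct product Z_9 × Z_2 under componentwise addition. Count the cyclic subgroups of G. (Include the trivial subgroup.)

6

Each element a generates a cyclic subgroup ⟨a⟩; distinct elements may generate the same one (a cyclic group of order d has φ(d) generators).
Cyclic subgroups by order — order 1: 1; order 2: 1; order 3: 1; order 6: 1; order 9: 1; order 18: 1.
Total: 6.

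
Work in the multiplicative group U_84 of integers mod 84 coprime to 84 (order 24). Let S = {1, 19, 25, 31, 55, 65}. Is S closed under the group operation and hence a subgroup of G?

No

65 ∈ S but its inverse 53 ∉ S, so S is not a subgroup.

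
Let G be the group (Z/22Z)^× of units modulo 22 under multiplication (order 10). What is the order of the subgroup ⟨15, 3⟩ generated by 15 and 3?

|⟨15⟩| = 5 and |⟨3⟩| = 5, so |H| is a multiple of lcm(5, 5) = 5 and divides |G| = 10.
Closing under the operation: H = {1, 3, 5, 9, 15}, so |H| = 5.

5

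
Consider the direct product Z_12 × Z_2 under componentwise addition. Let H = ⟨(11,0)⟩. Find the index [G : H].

2

|⟨(11,0)⟩| = 12 and |G| = 24.
By Lagrange, [G : H] = |G|/|H| = 24/12 = 2.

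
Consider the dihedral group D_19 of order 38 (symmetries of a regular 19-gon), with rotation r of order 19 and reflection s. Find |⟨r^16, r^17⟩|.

|⟨r^16⟩| = 19 and |⟨r^17⟩| = 19, so |H| is a multiple of lcm(19, 19) = 19 and divides |G| = 38.
Closing under the operation: H = {e, r, r^2, r^3, r^4, r^5, r^6, r^7, r^8, r^9, r^10, r^11, r^12, r^13, r^14, r^15, r^16, r^17, r^18}, so |H| = 19.

19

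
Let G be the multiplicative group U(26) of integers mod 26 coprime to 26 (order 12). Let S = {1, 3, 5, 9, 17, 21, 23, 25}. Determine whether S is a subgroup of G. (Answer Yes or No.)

|S| = 8 does not divide |G| = 12, so by Lagrange S is not a subgroup.

No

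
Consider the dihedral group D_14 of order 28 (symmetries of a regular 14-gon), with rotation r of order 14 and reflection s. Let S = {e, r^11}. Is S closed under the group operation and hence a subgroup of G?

No

r^11 ∈ S but its inverse r^3 ∉ S, so S is not a subgroup.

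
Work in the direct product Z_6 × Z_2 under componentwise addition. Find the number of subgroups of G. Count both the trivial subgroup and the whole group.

10

|G| = 12, so by Lagrange every subgroup order divides 12. Divisors: 1, 2, 3, 4, 6, 12.
Subgroups by order — order 1: 1; order 2: 3; order 3: 1; order 4: 1; order 6: 3; order 12: 1.
Total: 1 + 3 + 1 + 1 + 3 + 1 = 10.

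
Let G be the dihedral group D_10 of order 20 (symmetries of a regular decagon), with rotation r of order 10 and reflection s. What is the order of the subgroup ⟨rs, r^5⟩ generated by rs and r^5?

4

|⟨rs⟩| = 2 and |⟨r^5⟩| = 2, so |H| is a multiple of lcm(2, 2) = 2 and divides |G| = 20.
Closing under the operation: H = {e, r^5, rs, r^6s}, so |H| = 4.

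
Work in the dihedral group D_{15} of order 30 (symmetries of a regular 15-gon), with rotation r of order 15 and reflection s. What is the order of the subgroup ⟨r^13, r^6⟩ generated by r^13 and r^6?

15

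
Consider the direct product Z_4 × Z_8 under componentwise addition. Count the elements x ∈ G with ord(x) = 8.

16

An element (a,b) has order lcm(ord(a), ord(b)); count pairs with lcm equal to 8.
Enumerating gives 16 such elements.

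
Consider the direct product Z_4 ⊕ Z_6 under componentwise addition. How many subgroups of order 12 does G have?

3

|G| = 24 and 12 | 24, so subgroups of order 12 are possible by Lagrange.
The subgroups of order 12 are: {(0,0), (0,1), (0,2), (0,3), (0,4), (0,5), (2,0), (2,1), (2,2), (2,3), (2,4), (2,5)}; {(0,0), (0,2), (0,4), (1,0), (1,2), (1,4), (2,0), (2,2), (2,4), (3,0), (3,2), (3,4)}; {(0,0), (0,2), (0,4), (1,1), (1,3), (1,5), (2,0), (2,2), (2,4), (3,1), (3,3), (3,5)}.
So G has 3 subgroups of order 12.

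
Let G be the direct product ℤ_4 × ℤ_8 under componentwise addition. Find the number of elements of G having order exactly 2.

3

An element (a,b) has order lcm(ord(a), ord(b)); count pairs with lcm equal to 2.
Enumerating gives 3 such elements.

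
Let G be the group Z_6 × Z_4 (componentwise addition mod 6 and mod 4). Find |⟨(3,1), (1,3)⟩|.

12

|⟨(3,1)⟩| = 4 and |⟨(1,3)⟩| = 12, so |H| is a multiple of lcm(4, 12) = 12 and divides |G| = 24.
Closing under the operation: H = {(0,0), (0,2), (1,1), (1,3), (2,0), (2,2), (3,1), (3,3), (4,0), (4,2), (5,1), (5,3)}, so |H| = 12.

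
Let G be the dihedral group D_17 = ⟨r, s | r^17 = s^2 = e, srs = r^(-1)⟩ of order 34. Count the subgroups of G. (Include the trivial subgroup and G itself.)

|G| = 34, so by Lagrange every subgroup order divides 34. Divisors: 1, 2, 17, 34.
Subgroups by order — order 1: 1; order 2: 17; order 17: 1; order 34: 1.
Total: 1 + 17 + 1 + 1 = 20.

20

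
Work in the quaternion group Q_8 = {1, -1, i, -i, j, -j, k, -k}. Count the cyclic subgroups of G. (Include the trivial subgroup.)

Each element a generates a cyclic subgroup ⟨a⟩; distinct elements may generate the same one (a cyclic group of order d has φ(d) generators).
Cyclic subgroups by order — order 1: 1; order 2: 1; order 4: 3.
Total: 5.

5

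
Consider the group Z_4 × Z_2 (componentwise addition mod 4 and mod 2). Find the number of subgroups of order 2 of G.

|G| = 8 and 2 | 8, so subgroups of order 2 are possible by Lagrange.
The subgroups of order 2 are: {(0,0), (0,1)}; {(0,0), (2,0)}; {(0,0), (2,1)}.
So G has 3 subgroups of order 2.

3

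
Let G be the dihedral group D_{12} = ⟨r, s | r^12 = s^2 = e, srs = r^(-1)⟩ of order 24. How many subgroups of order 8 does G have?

3

|G| = 24 and 8 | 24, so subgroups of order 8 are possible by Lagrange.
The subgroups of order 8 are: {e, r^3, r^6, r^9, rs, r^4s, r^7s, r^10s}; {e, r^3, r^6, r^9, r^2s, r^5s, r^8s, r^11s}; {e, r^3, r^6, r^9, s, r^3s, r^6s, r^9s}.
So G has 3 subgroups of order 8.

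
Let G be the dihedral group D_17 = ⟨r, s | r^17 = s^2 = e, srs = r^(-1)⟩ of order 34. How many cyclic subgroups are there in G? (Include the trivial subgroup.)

Group the elements of G by the cyclic subgroup they generate; each cyclic subgroup of order d accounts for φ(d) elements.
Cyclic subgroups by order — order 1: 1; order 2: 17; order 17: 1.
Total: 19.

19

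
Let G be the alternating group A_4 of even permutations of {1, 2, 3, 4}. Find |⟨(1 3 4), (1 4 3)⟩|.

|⟨(1 3 4)⟩| = 3 and |⟨(1 4 3)⟩| = 3, so |H| is a multiple of lcm(3, 3) = 3 and divides |G| = 12.
Closing under the operation: H = {e, (1 3 4), (1 4 3)}, so |H| = 3.

3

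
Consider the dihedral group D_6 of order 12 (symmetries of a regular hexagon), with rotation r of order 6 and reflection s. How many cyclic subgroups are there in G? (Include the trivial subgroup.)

Each element a generates a cyclic subgroup ⟨a⟩; distinct elements may generate the same one (a cyclic group of order d has φ(d) generators).
Cyclic subgroups by order — order 1: 1; order 2: 7; order 3: 1; order 6: 1.
Total: 10.

10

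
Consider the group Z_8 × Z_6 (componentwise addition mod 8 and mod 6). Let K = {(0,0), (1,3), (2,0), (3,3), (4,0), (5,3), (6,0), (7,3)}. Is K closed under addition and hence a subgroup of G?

|K| = 8 divides |G| = 48, consistent with Lagrange.
K contains the identity, every element's inverse is in K, and K is closed under +: it is a subgroup.
In fact K = ⟨(7,3)⟩.

Yes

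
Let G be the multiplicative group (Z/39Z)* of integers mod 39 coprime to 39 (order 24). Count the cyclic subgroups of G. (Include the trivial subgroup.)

12

Each element a generates a cyclic subgroup ⟨a⟩; distinct elements may generate the same one (a cyclic group of order d has φ(d) generators).
Cyclic subgroups by order — order 1: 1; order 2: 3; order 3: 1; order 4: 2; order 6: 3; order 12: 2.
Total: 12.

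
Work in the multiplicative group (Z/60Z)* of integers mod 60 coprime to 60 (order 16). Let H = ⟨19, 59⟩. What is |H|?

4

|⟨19⟩| = 2 and |⟨59⟩| = 2, so |H| is a multiple of lcm(2, 2) = 2 and divides |G| = 16.
Closing under the operation: H = {1, 19, 41, 59}, so |H| = 4.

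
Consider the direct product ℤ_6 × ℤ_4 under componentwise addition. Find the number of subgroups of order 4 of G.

3

|G| = 24 and 4 | 24, so subgroups of order 4 are possible by Lagrange.
The subgroups of order 4 are: {(0,0), (0,1), (0,2), (0,3)}; {(0,0), (0,2), (3,0), (3,2)}; {(0,0), (0,2), (3,1), (3,3)}.
So G has 3 subgroups of order 4.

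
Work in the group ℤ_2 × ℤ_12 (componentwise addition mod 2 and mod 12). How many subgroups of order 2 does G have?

|G| = 24 and 2 | 24, so subgroups of order 2 are possible by Lagrange.
The subgroups of order 2 are: {(0,0), (0,6)}; {(0,0), (1,0)}; {(0,0), (1,6)}.
So G has 3 subgroups of order 2.

3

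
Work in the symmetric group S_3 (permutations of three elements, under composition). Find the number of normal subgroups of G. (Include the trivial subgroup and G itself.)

G has 6 subgroups. Checking conjugation-invariance by order — order 1: 1/1 normal; order 2: 0/3 normal; order 3: 1/1 normal; order 6: 1/1 normal.
Total normal subgroups: 3.

3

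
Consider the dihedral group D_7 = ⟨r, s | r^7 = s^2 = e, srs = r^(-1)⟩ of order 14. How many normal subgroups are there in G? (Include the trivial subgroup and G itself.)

G has 10 subgroups. Checking conjugation-invariance by order — order 1: 1/1 normal; order 2: 0/7 normal; order 7: 1/1 normal; order 14: 1/1 normal.
Total normal subgroups: 3.

3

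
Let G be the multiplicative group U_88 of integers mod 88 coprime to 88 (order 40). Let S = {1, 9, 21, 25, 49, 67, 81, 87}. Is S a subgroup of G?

No

Closure fails: 67 · 9 = 75 ∉ S. So S is not a subgroup.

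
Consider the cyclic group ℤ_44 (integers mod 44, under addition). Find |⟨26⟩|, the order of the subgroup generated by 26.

22

In ℤ_44, the order of an element a is n/gcd(a, n).
gcd(26, 44) = 2, so |⟨26⟩| = 44/2 = 22.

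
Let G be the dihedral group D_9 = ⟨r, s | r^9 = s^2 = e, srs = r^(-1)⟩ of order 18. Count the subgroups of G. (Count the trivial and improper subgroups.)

16

|G| = 18, so by Lagrange every subgroup order divides 18. Divisors: 1, 2, 3, 6, 9, 18.
Subgroups by order — order 1: 1; order 2: 9; order 3: 1; order 6: 3; order 9: 1; order 18: 1.
Total: 1 + 9 + 1 + 3 + 1 + 1 = 16.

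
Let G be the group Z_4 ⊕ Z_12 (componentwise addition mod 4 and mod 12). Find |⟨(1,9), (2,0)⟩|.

|⟨(1,9)⟩| = 4 and |⟨(2,0)⟩| = 2, so |H| is a multiple of lcm(4, 2) = 4 and divides |G| = 48.
Closing under the operation: H = {(0,0), (0,6), (1,3), (1,9), (2,0), (2,6), (3,3), (3,9)}, so |H| = 8.

8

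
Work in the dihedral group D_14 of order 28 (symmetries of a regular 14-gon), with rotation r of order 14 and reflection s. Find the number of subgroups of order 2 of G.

|G| = 28 and 2 | 28, so subgroups of order 2 are possible by Lagrange.
The subgroups of order 2 are: {e, r^10s}; {e, r^11s}; {e, r^12s}; {e, r^13s}; … (15 in all).
So G has 15 subgroups of order 2.

15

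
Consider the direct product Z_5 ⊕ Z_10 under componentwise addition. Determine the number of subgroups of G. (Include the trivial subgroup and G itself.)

16

|G| = 50, so by Lagrange every subgroup order divides 50. Divisors: 1, 2, 5, 10, 25, 50.
Subgroups by order — order 1: 1; order 2: 1; order 5: 6; order 10: 6; order 25: 1; order 50: 1.
Total: 1 + 1 + 6 + 6 + 1 + 1 = 16.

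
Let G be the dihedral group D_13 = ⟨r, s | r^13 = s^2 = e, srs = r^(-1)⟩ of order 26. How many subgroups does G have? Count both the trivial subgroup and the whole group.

16

|G| = 26, so by Lagrange every subgroup order divides 26. Divisors: 1, 2, 13, 26.
Subgroups by order — order 1: 1; order 2: 13; order 13: 1; order 26: 1.
Total: 1 + 13 + 1 + 1 = 16.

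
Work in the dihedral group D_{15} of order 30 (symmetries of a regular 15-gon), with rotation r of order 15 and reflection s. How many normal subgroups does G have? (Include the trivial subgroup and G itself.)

5

G has 28 subgroups. Checking conjugation-invariance by order — order 1: 1/1 normal; order 2: 0/15 normal; order 3: 1/1 normal; order 5: 1/1 normal; order 6: 0/5 normal; order 10: 0/3 normal; order 15: 1/1 normal; order 30: 1/1 normal.
Total normal subgroups: 5.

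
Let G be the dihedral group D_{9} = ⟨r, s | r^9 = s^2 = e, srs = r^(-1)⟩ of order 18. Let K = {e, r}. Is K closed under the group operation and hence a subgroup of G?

r ∈ K but its inverse r^8 ∉ K, so K is not a subgroup.

No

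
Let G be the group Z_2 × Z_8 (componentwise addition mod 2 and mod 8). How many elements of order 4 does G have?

4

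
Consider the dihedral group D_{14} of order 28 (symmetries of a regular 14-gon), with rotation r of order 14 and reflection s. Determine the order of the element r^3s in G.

2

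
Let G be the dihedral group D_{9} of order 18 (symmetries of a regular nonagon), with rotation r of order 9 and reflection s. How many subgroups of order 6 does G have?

|G| = 18 and 6 | 18, so subgroups of order 6 are possible by Lagrange.
The subgroups of order 6 are: {e, r^3, r^6, r^2s, r^5s, r^8s}; {e, r^3, r^6, s, r^3s, r^6s}; {e, r^3, r^6, rs, r^4s, r^7s}.
So G has 3 subgroups of order 6.

3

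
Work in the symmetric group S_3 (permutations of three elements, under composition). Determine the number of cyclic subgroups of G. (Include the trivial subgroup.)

5

A cyclic subgroup of order d is generated by each of its φ(d) elements of order d, so the cyclic subgroups of order d number (#elements of order d)/φ(d).
Cyclic subgroups by order — order 1: 1; order 2: 3; order 3: 1.
Total: 5.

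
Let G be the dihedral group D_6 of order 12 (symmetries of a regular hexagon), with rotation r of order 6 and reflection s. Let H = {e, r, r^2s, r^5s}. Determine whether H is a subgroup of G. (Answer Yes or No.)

r ∈ H but its inverse r^5 ∉ H, so H is not a subgroup.

No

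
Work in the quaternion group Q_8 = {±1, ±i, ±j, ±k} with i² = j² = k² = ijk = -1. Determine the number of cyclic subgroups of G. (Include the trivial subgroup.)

5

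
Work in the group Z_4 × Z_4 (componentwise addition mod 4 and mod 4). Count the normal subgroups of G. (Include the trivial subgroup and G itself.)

G is abelian, so every subgroup is normal.
G has 15 subgroups in total, hence 15 normal subgroups.

15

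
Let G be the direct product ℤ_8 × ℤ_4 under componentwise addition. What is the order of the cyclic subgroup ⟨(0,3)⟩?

The order of (0,3) in Z_8 × Z_4 is lcm(ord(0) in Z_8, ord(3) in Z_4).
ord(0) = 1 and ord(3) = 4, so |⟨(0,3)⟩| = lcm(1, 4) = 4.

4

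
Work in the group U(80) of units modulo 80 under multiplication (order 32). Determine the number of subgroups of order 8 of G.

19

|G| = 32 and 8 | 32, so subgroups of order 8 are possible by Lagrange.
The subgroups of order 8 are: {1, 9, 11, 19, 41, 49, 51, 59}; {1, 11, 21, 31, 41, 51, 61, 71}; {1, 11, 29, 39, 41, 51, 69, 79}; {1, 3, 9, 13, 27, 31, 37, 39}; … (19 in all).
So G has 19 subgroups of order 8.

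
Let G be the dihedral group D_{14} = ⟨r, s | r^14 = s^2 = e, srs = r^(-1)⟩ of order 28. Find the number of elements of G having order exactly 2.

15

Enumerating element orders in G gives 15 elements of order 2.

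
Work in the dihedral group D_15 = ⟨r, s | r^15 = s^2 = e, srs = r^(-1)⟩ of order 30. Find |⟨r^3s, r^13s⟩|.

|⟨r^3s⟩| = 2 and |⟨r^13s⟩| = 2, so |H| is a multiple of lcm(2, 2) = 2 and divides |G| = 30.
Closing under the operation: H = {e, r^5, r^10, r^3s, r^8s, r^13s}, so |H| = 6.

6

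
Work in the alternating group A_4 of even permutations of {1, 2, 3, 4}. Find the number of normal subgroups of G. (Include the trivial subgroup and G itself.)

G has 10 subgroups. Checking conjugation-invariance by order — order 1: 1/1 normal; order 2: 0/3 normal; order 3: 0/4 normal; order 4: 1/1 normal; order 12: 1/1 normal.
Total normal subgroups: 3.

3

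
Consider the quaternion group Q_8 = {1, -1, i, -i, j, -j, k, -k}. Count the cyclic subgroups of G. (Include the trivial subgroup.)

Each element a generates a cyclic subgroup ⟨a⟩; distinct elements may generate the same one (a cyclic group of order d has φ(d) generators).
Cyclic subgroups by order — order 1: 1; order 2: 1; order 4: 3.
Total: 5.

5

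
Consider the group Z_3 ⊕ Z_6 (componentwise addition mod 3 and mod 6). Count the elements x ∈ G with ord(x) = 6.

An element (a,b) has order lcm(ord(a), ord(b)); count pairs with lcm equal to 6.
Enumerating gives 8 such elements.

8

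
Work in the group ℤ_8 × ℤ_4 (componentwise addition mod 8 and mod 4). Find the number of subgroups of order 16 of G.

3

|G| = 32 and 16 | 32, so subgroups of order 16 are possible by Lagrange.
The subgroups of order 16 are: {(0,0), (0,1), (0,2), (0,3), (2,0), (2,1), (2,2), (2,3), (4,0), (4,1), (4,2), (4,3), (6,0), (6,1), (6,2), (6,3)}; {(0,0), (0,2), (1,0), (1,2), (2,0), (2,2), (3,0), (3,2), (4,0), (4,2), (5,0), (5,2), (6,0), (6,2), (7,0), (7,2)}; {(0,0), (0,2), (1,1), (1,3), (2,0), (2,2), (3,1), (3,3), (4,0), (4,2), (5,1), (5,3), (6,0), (6,2), (7,1), (7,3)}.
So G has 3 subgroups of order 16.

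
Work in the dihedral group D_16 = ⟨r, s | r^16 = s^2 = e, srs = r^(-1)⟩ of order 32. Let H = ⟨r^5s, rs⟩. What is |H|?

8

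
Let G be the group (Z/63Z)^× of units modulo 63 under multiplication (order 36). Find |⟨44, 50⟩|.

18

|⟨44⟩| = 6 and |⟨50⟩| = 6, so |H| is a multiple of lcm(6, 6) = 6 and divides |G| = 36.
Closing under the operation: H = {1, 2, 4, 8, 11, 16, 22, 23, 25, 29, 32, 37, 43, 44, 46, 50, 53, 58}, so |H| = 18.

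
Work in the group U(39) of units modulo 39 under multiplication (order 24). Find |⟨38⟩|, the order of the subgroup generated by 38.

Compute successive powers of 38 mod 39: 38, 1; 38^2 ≡ 1 (mod 39).
So |⟨38⟩| = 2.

2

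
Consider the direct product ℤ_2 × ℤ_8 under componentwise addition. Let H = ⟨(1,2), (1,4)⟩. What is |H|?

8

|⟨(1,2)⟩| = 4 and |⟨(1,4)⟩| = 2, so |H| is a multiple of lcm(4, 2) = 4 and divides |G| = 16.
Closing under the operation: H = {(0,0), (0,2), (0,4), (0,6), (1,0), (1,2), (1,4), (1,6)}, so |H| = 8.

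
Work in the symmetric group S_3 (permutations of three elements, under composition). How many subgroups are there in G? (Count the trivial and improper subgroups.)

6

|G| = 6, so by Lagrange every subgroup order divides 6. Divisors: 1, 2, 3, 6.
Subgroups by order — order 1: 1; order 2: 3; order 3: 1; order 6: 1.
Total: 1 + 3 + 1 + 1 = 6.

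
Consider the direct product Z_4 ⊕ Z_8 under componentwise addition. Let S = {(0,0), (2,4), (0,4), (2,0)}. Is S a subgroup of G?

|S| = 4 divides |G| = 32, consistent with Lagrange.
S contains the identity, every element's inverse is in S, and S is closed under +: it is a subgroup.

Yes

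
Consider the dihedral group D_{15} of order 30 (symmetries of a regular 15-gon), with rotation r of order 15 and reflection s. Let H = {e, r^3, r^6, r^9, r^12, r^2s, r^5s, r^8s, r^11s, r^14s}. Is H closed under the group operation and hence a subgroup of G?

Yes

|H| = 10 divides |G| = 30, consistent with Lagrange.
H contains the identity, every element's inverse is in H, and H is closed under ·: it is a subgroup.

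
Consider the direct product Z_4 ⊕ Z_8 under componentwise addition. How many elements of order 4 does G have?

An element (a,b) has order lcm(ord(a), ord(b)); count pairs with lcm equal to 4.
Enumerating gives 12 such elements.

12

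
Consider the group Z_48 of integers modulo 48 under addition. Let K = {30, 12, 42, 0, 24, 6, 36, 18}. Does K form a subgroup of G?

|K| = 8 divides |G| = 48, consistent with Lagrange.
K contains the identity, every element's inverse is in K, and K is closed under +: it is a subgroup.
In fact K = ⟨6⟩.

Yes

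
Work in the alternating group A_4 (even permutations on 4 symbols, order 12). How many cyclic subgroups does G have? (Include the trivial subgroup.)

Each element a generates a cyclic subgroup ⟨a⟩; distinct elements may generate the same one (a cyclic group of order d has φ(d) generators).
Cyclic subgroups by order — order 1: 1; order 2: 3; order 3: 4.
Total: 8.

8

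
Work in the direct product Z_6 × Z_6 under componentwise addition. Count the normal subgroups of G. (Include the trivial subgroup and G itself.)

G is abelian, so every subgroup is normal.
G has 30 subgroups in total, hence 30 normal subgroups.

30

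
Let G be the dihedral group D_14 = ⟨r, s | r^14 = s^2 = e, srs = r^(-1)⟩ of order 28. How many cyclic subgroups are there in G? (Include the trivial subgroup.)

Group the elements of G by the cyclic subgroup they generate; each cyclic subgroup of order d accounts for φ(d) elements.
Cyclic subgroups by order — order 1: 1; order 2: 15; order 7: 1; order 14: 1.
Total: 18.

18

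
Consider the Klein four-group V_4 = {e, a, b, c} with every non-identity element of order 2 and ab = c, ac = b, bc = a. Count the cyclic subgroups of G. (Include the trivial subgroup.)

4

Group the elements of G by the cyclic subgroup they generate; each cyclic subgroup of order d accounts for φ(d) elements.
Cyclic subgroups by order — order 1: 1; order 2: 3.
Total: 4.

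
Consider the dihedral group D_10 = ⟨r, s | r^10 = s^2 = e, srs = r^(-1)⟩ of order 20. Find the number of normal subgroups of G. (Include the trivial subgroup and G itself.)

7

G has 22 subgroups. Checking conjugation-invariance by order — order 1: 1/1 normal; order 2: 1/11 normal; order 4: 0/5 normal; order 5: 1/1 normal; order 10: 3/3 normal; order 20: 1/1 normal.
Total normal subgroups: 7.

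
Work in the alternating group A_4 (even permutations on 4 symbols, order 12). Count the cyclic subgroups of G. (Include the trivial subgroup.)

8

Each element a generates a cyclic subgroup ⟨a⟩; distinct elements may generate the same one (a cyclic group of order d has φ(d) generators).
Cyclic subgroups by order — order 1: 1; order 2: 3; order 3: 4.
Total: 8.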